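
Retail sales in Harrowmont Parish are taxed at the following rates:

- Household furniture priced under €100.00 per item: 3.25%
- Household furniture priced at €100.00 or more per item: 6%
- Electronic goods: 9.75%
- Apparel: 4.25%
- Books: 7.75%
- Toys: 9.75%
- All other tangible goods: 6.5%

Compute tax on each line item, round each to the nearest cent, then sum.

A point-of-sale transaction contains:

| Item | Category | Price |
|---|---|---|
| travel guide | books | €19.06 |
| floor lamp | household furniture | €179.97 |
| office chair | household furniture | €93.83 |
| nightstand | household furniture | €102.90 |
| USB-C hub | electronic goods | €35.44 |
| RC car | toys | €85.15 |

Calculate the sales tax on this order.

€33.26

Travel guide €19.06: books → 7.75% → €1.48
Floor lamp €179.97: household furniture, €100.00 or more → 6% → €10.80
Office chair €93.83: household furniture, under €100.00 → 3.25% → €3.05
Nightstand €102.90: household furniture, €100.00 or more → 6% → €6.17
USB-C hub €35.44: electronic goods → 9.75% → €3.46
RC car €85.15: toys → 9.75% → €8.30
Total tax = €1.48 + €10.80 + €3.05 + €6.17 + €3.46 + €8.30 = €33.26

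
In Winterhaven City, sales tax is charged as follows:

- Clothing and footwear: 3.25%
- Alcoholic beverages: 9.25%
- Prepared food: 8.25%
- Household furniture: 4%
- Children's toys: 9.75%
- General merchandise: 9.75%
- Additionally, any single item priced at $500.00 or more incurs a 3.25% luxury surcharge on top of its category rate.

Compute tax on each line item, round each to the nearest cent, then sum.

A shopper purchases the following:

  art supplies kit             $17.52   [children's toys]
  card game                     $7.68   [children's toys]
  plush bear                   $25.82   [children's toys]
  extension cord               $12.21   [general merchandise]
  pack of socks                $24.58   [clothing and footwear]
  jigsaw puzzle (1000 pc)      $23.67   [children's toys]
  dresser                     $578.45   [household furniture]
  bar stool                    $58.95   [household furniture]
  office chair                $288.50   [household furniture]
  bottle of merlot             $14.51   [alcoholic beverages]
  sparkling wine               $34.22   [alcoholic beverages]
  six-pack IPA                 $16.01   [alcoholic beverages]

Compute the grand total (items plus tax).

Art supplies kit $17.52: children's toys → 9.75% → $1.71
Card game $7.68: children's toys → 9.75% → $0.75
Plush bear $25.82: children's toys → 9.75% → $2.52
Extension cord $12.21: general merchandise → 9.75% → $1.19
Pack of socks $24.58: clothing and footwear → 3.25% → $0.80
Jigsaw puzzle (1000 pc) $23.67: children's toys → 9.75% → $2.31
Dresser $578.45: household furniture → 4% + 3.25% surcharge = 7.25% → $41.94
Bar stool $58.95: household furniture → 4% → $2.36
Office chair $288.50: household furniture → 4% → $11.54
Bottle of merlot $14.51: alcoholic beverages → 9.25% → $1.34
Sparkling wine $34.22: alcoholic beverages → 9.25% → $3.17
Six-pack IPA $16.01: alcoholic beverages → 9.25% → $1.48
Subtotal = $1102.12; tax = $71.11; total due = $1173.23

$1173.23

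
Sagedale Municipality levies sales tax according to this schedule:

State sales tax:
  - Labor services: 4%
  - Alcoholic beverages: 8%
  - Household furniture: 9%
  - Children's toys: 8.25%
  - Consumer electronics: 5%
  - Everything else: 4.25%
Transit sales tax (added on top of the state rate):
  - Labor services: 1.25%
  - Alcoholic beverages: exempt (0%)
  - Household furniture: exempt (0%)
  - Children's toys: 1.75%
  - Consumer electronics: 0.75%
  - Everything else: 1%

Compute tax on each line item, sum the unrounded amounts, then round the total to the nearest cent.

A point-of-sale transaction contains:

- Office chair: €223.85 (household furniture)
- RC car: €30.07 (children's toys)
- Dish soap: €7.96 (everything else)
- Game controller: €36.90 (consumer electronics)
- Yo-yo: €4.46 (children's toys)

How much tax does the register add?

€26.14

Office chair €223.85: household furniture → 9% + 0% transit = 9% → €20.1465
RC car €30.07: children's toys → 8.25% + 1.75% transit = 10% → €3.007
Dish soap €7.96: everything else → 4.25% + 1% transit = 5.25% → €0.4179
Game controller €36.90: consumer electronics → 5% + 0.75% transit = 5.75% → €2.12175
Yo-yo €4.46: children's toys → 8.25% + 1.75% transit = 10% → €0.446
Unrounded tax sum = €26.13915 → €26.14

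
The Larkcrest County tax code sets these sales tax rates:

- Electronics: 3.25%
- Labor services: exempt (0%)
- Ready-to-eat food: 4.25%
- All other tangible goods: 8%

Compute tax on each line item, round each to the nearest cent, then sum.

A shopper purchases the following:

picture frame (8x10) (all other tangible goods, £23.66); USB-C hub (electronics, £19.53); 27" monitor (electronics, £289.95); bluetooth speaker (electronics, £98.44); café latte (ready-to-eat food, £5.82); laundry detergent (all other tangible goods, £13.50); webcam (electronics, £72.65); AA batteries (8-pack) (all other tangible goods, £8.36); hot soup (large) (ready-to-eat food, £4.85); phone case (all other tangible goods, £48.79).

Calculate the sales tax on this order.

£23.61

Picture frame (8x10) £23.66: all other tangible goods → 8% → £1.89
USB-C hub £19.53: electronics → 3.25% → £0.63
27" monitor £289.95: electronics → 3.25% → £9.42
Bluetooth speaker £98.44: electronics → 3.25% → £3.20
Café latte £5.82: ready-to-eat food → 4.25% → £0.25
Laundry detergent £13.50: all other tangible goods → 8% → £1.08
Webcam £72.65: electronics → 3.25% → £2.36
AA batteries (8-pack) £8.36: all other tangible goods → 8% → £0.67
Hot soup (large) £4.85: ready-to-eat food → 4.25% → £0.21
Phone case £48.79: all other tangible goods → 8% → £3.90
Total tax = £1.89 + £0.63 + £9.42 + £3.20 + £0.25 + £1.08 + £2.36 + £0.67 + £0.21 + £3.90 = £23.61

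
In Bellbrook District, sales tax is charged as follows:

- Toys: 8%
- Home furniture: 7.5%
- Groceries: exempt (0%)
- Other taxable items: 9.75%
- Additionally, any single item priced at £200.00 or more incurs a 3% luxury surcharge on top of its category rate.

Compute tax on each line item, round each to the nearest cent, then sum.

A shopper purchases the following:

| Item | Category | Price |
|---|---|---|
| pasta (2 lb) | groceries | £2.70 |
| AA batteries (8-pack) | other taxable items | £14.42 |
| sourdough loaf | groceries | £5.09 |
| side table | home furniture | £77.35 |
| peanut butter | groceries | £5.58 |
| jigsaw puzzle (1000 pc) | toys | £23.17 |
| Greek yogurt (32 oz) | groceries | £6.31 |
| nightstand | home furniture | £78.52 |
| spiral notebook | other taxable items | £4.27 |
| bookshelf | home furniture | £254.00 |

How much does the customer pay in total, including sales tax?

Pasta (2 lb) £2.70: groceries → 0% → £0.00
AA batteries (8-pack) £14.42: other taxable items → 9.75% → £1.41
Sourdough loaf £5.09: groceries → 0% → £0.00
Side table £77.35: home furniture → 7.5% → £5.80
Peanut butter £5.58: groceries → 0% → £0.00
Jigsaw puzzle (1000 pc) £23.17: toys → 8% → £1.85
Greek yogurt (32 oz) £6.31: groceries → 0% → £0.00
Nightstand £78.52: home furniture → 7.5% → £5.89
Spiral notebook £4.27: other taxable items → 9.75% → £0.42
Bookshelf £254.00: home furniture → 7.5% + 3% surcharge = 10.5% → £26.67
Subtotal = £471.41; tax = £42.04; total due = £513.45

£513.45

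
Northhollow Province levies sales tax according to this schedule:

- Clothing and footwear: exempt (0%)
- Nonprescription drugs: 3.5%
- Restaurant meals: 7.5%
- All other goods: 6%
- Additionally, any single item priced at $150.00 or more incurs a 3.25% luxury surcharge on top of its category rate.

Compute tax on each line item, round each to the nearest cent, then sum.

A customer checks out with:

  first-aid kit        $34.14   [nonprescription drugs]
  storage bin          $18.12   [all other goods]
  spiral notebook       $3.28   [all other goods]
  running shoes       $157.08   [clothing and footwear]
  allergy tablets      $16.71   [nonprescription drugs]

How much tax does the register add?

$8.17

First-aid kit $34.14: nonprescription drugs → 3.5% → $1.19
Storage bin $18.12: all other goods → 6% → $1.09
Spiral notebook $3.28: all other goods → 6% → $0.20
Running shoes $157.08: clothing and footwear → 0% + 3.25% surcharge = 3.25% → $5.11
Allergy tablets $16.71: nonprescription drugs → 3.5% → $0.58
Total tax = $1.19 + $1.09 + $0.20 + $5.11 + $0.58 = $8.17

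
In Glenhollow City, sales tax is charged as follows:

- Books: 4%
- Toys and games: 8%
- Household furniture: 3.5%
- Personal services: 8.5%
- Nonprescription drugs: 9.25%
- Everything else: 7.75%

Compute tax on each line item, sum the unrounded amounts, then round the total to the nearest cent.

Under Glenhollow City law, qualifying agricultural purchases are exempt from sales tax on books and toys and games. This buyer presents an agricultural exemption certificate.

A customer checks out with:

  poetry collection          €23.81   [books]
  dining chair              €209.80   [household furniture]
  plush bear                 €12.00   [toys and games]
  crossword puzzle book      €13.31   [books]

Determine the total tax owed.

Poetry collection €23.81: books, buyer-exempt → 0% → €0.00
Dining chair €209.80: household furniture → 3.5% → €7.343
Plush bear €12.00: toys and games, buyer-exempt → 0% → €0.00
Crossword puzzle book €13.31: books, buyer-exempt → 0% → €0.00
Unrounded tax sum = €7.343 → €7.34

€7.34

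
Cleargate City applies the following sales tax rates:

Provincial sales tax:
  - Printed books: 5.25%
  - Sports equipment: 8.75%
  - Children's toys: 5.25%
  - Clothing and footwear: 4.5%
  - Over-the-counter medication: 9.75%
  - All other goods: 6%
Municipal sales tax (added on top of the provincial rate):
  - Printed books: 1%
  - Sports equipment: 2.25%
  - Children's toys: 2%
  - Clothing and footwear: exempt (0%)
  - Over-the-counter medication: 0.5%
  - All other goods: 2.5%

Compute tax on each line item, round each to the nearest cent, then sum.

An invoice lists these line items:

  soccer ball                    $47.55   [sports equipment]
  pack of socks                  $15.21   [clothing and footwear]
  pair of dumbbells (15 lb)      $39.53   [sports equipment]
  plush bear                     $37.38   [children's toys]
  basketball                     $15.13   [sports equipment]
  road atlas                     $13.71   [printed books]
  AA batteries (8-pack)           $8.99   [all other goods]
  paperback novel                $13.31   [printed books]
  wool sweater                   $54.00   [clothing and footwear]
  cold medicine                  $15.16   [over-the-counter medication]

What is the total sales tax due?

$21.06

Soccer ball $47.55: sports equipment → 8.75% + 2.25% municipal = 11% → $5.23
Pack of socks $15.21: clothing and footwear → 4.5% + 0% municipal = 4.5% → $0.68
Pair of dumbbells (15 lb) $39.53: sports equipment → 8.75% + 2.25% municipal = 11% → $4.35
Plush bear $37.38: children's toys → 5.25% + 2% municipal = 7.25% → $2.71
Basketball $15.13: sports equipment → 8.75% + 2.25% municipal = 11% → $1.66
Road atlas $13.71: printed books → 5.25% + 1% municipal = 6.25% → $0.86
AA batteries (8-pack) $8.99: all other goods → 6% + 2.5% municipal = 8.5% → $0.76
Paperback novel $13.31: printed books → 5.25% + 1% municipal = 6.25% → $0.83
Wool sweater $54.00: clothing and footwear → 4.5% + 0% municipal = 4.5% → $2.43
Cold medicine $15.16: over-the-counter medication → 9.75% + 0.5% municipal = 10.25% → $1.55
Total tax = $5.23 + $0.68 + $4.35 + $2.71 + $1.66 + $0.86 + $0.76 + $0.83 + $2.43 + $1.55 = $21.06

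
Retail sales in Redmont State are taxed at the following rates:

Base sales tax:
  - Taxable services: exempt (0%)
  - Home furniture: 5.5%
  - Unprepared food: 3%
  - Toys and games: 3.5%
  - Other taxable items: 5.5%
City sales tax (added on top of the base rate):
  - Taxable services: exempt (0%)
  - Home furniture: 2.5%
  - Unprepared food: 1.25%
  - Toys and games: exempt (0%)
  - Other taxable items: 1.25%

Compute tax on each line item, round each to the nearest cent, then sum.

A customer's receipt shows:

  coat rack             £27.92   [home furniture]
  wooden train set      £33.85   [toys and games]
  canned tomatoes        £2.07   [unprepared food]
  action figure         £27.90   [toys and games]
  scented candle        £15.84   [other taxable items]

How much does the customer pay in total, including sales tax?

£113.13

Coat rack £27.92: home furniture → 5.5% + 2.5% city = 8% → £2.23
Wooden train set £33.85: toys and games → 3.5% + 0% city = 3.5% → £1.18
Canned tomatoes £2.07: unprepared food → 3% + 1.25% city = 4.25% → £0.09
Action figure £27.90: toys and games → 3.5% + 0% city = 3.5% → £0.98
Scented candle £15.84: other taxable items → 5.5% + 1.25% city = 6.75% → £1.07
Subtotal = £107.58; tax = £5.55; total due = £113.13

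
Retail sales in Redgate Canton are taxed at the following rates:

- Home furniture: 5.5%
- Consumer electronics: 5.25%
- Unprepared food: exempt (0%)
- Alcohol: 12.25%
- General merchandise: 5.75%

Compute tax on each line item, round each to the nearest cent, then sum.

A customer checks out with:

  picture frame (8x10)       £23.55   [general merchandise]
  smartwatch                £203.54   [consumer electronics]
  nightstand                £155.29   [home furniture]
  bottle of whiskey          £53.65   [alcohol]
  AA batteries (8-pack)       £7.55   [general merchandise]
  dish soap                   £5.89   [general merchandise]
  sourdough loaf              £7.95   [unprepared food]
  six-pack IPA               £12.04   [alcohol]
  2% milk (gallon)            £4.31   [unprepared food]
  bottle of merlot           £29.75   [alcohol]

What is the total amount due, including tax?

Picture frame (8x10) £23.55: general merchandise → 5.75% → £1.35
Smartwatch £203.54: consumer electronics → 5.25% → £10.69
Nightstand £155.29: home furniture → 5.5% → £8.54
Bottle of whiskey £53.65: alcohol → 12.25% → £6.57
AA batteries (8-pack) £7.55: general merchandise → 5.75% → £0.43
Dish soap £5.89: general merchandise → 5.75% → £0.34
Sourdough loaf £7.95: unprepared food → 0% → £0.00
Six-pack IPA £12.04: alcohol → 12.25% → £1.47
2% milk (gallon) £4.31: unprepared food → 0% → £0.00
Bottle of merlot £29.75: alcohol → 12.25% → £3.64
Subtotal = £503.52; tax = £33.03; total due = £536.55

£536.55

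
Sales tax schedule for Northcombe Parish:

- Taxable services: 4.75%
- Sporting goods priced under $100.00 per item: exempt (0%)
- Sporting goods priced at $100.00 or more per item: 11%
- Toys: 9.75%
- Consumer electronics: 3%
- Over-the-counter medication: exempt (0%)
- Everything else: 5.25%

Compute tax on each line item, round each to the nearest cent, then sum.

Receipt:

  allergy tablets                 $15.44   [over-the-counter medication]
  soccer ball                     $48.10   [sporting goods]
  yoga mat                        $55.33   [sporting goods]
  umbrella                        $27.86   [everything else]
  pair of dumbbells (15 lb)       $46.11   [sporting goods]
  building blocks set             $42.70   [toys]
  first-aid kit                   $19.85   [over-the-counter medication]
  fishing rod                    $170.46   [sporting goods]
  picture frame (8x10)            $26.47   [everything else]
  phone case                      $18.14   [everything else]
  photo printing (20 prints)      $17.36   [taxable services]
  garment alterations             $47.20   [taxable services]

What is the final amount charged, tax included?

$564.79

Allergy tablets $15.44: over-the-counter medication → 0% → $0.00
Soccer ball $48.10: sporting goods, under $100.00 → 0% → $0.00
Yoga mat $55.33: sporting goods, under $100.00 → 0% → $0.00
Umbrella $27.86: everything else → 5.25% → $1.46
Pair of dumbbells (15 lb) $46.11: sporting goods, under $100.00 → 0% → $0.00
Building blocks set $42.70: toys → 9.75% → $4.16
First-aid kit $19.85: over-the-counter medication → 0% → $0.00
Fishing rod $170.46: sporting goods, $100.00 or more → 11% → $18.75
Picture frame (8x10) $26.47: everything else → 5.25% → $1.39
Phone case $18.14: everything else → 5.25% → $0.95
Photo printing (20 prints) $17.36: taxable services → 4.75% → $0.82
Garment alterations $47.20: taxable services → 4.75% → $2.24
Subtotal = $535.02; tax = $29.77; total due = $564.79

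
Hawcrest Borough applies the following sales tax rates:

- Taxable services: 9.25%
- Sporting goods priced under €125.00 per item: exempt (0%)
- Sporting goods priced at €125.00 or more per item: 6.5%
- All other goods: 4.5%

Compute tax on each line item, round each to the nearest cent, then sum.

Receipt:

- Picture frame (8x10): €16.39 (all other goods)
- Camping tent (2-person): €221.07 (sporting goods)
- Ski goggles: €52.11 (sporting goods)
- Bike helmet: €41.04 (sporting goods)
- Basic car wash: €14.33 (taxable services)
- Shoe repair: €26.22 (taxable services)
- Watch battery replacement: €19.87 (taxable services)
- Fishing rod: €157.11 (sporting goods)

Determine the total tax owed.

Picture frame (8x10) €16.39: all other goods → 4.5% → €0.74
Camping tent (2-person) €221.07: sporting goods, €125.00 or more → 6.5% → €14.37
Ski goggles €52.11: sporting goods, under €125.00 → 0% → €0.00
Bike helmet €41.04: sporting goods, under €125.00 → 0% → €0.00
Basic car wash €14.33: taxable services → 9.25% → €1.33
Shoe repair €26.22: taxable services → 9.25% → €2.43
Watch battery replacement €19.87: taxable services → 9.25% → €1.84
Fishing rod €157.11: sporting goods, €125.00 or more → 6.5% → €10.21
Total tax = €0.74 + €14.37 + €1.33 + €2.43 + €1.84 + €10.21 = €30.92

€30.92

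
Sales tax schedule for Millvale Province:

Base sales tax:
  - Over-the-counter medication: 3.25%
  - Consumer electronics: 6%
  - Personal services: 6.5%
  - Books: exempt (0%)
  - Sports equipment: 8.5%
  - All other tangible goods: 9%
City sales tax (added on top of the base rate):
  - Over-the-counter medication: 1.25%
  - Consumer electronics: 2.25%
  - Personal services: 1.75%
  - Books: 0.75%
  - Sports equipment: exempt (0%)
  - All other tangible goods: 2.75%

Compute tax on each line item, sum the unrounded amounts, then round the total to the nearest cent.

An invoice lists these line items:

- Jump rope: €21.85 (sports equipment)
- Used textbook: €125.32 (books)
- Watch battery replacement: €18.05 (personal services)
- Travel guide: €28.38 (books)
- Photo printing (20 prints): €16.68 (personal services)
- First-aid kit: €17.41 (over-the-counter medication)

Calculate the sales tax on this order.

€6.66

Jump rope €21.85: sports equipment → 8.5% + 0% city = 8.5% → €1.85725
Used textbook €125.32: books → 0% + 0.75% city = 0.75% → €0.9399
Watch battery replacement €18.05: personal services → 6.5% + 1.75% city = 8.25% → €1.489125
Travel guide €28.38: books → 0% + 0.75% city = 0.75% → €0.21285
Photo printing (20 prints) €16.68: personal services → 6.5% + 1.75% city = 8.25% → €1.3761
First-aid kit €17.41: over-the-counter medication → 3.25% + 1.25% city = 4.5% → €0.78345
Unrounded tax sum = €6.658675 → €6.66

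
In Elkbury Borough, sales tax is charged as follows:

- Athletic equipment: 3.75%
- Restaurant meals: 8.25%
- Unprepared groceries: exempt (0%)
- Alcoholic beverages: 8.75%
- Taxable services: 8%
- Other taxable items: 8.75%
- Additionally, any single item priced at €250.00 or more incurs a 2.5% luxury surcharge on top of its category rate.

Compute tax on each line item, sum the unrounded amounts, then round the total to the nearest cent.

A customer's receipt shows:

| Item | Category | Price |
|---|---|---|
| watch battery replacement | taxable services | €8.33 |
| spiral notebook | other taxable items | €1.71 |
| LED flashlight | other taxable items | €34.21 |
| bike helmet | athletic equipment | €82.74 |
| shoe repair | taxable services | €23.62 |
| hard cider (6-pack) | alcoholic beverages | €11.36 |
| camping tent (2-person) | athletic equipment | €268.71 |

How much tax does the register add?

€26.59

Watch battery replacement €8.33: taxable services → 8% → €0.6664
Spiral notebook €1.71: other taxable items → 8.75% → €0.149625
LED flashlight €34.21: other taxable items → 8.75% → €2.993375
Bike helmet €82.74: athletic equipment → 3.75% → €3.10275
Shoe repair €23.62: taxable services → 8% → €1.8896
Hard cider (6-pack) €11.36: alcoholic beverages → 8.75% → €0.994
Camping tent (2-person) €268.71: athletic equipment → 3.75% + 2.5% surcharge = 6.25% → €16.794375
Unrounded tax sum = €26.590125 → €26.59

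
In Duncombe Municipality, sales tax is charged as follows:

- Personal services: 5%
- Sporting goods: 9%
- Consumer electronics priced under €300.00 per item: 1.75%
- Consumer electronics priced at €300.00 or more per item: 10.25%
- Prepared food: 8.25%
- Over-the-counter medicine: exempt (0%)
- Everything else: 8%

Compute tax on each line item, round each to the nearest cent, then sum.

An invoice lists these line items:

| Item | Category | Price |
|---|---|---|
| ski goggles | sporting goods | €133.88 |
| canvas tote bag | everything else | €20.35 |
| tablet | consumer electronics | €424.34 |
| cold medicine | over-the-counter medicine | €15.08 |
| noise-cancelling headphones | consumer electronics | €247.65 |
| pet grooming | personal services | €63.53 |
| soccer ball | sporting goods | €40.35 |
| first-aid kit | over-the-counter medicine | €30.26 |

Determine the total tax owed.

Ski goggles €133.88: sporting goods → 9% → €12.05
Canvas tote bag €20.35: everything else → 8% → €1.63
Tablet €424.34: consumer electronics, €300.00 or more → 10.25% → €43.49
Cold medicine €15.08: over-the-counter medicine → 0% → €0.00
Noise-cancelling headphones €247.65: consumer electronics, under €300.00 → 1.75% → €4.33
Pet grooming €63.53: personal services → 5% → €3.18
Soccer ball €40.35: sporting goods → 9% → €3.63
First-aid kit €30.26: over-the-counter medicine → 0% → €0.00
Total tax = €12.05 + €1.63 + €43.49 + €4.33 + €3.18 + €3.63 = €68.31

€68.31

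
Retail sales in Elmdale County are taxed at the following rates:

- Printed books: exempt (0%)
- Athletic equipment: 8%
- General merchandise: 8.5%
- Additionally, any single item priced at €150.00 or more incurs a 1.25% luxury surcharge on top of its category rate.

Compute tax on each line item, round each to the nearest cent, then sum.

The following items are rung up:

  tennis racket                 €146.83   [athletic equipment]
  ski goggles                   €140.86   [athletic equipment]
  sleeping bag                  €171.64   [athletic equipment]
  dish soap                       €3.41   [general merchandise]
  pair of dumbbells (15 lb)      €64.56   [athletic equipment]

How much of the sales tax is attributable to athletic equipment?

€44.06

Tennis racket €146.83: athletic equipment → 8% → €11.75
Ski goggles €140.86: athletic equipment → 8% → €11.27
Sleeping bag €171.64: athletic equipment → 8% + 1.25% surcharge = 9.25% → €15.88
Pair of dumbbells (15 lb) €64.56: athletic equipment → 8% → €5.16
Tax on athletic equipment = €11.75 + €11.27 + €15.88 + €5.16 = €44.06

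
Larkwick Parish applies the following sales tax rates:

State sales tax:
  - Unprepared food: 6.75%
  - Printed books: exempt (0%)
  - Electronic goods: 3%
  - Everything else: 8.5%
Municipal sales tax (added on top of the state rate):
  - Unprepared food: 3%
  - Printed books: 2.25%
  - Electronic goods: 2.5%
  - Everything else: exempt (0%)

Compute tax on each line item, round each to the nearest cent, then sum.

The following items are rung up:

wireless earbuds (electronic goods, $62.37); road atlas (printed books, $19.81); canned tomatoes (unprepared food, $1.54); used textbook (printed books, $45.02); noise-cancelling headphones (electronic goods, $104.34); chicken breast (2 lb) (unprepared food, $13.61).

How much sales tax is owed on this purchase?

$12.11

Wireless earbuds $62.37: electronic goods → 3% + 2.5% municipal = 5.5% → $3.43
Road atlas $19.81: printed books → 0% + 2.25% municipal = 2.25% → $0.45
Canned tomatoes $1.54: unprepared food → 6.75% + 3% municipal = 9.75% → $0.15
Used textbook $45.02: printed books → 0% + 2.25% municipal = 2.25% → $1.01
Noise-cancelling headphones $104.34: electronic goods → 3% + 2.5% municipal = 5.5% → $5.74
Chicken breast (2 lb) $13.61: unprepared food → 6.75% + 3% municipal = 9.75% → $1.33
Total tax = $3.43 + $0.45 + $0.15 + $1.01 + $5.74 + $1.33 = $12.11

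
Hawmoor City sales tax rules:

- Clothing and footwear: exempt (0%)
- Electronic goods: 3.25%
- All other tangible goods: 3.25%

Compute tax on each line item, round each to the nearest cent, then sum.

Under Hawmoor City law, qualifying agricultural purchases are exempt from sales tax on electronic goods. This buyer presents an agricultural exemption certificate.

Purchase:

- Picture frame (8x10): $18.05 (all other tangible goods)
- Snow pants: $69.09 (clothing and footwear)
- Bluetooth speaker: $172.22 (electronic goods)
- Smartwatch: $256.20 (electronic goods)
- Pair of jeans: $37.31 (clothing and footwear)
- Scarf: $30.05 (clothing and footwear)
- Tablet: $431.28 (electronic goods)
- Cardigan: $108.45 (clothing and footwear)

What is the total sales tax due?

Picture frame (8x10) $18.05: all other tangible goods → 3.25% → $0.59
Snow pants $69.09: clothing and footwear → 0% → $0.00
Bluetooth speaker $172.22: electronic goods, buyer-exempt → 0% → $0.00
Smartwatch $256.20: electronic goods, buyer-exempt → 0% → $0.00
Pair of jeans $37.31: clothing and footwear → 0% → $0.00
Scarf $30.05: clothing and footwear → 0% → $0.00
Tablet $431.28: electronic goods, buyer-exempt → 0% → $0.00
Cardigan $108.45: clothing and footwear → 0% → $0.00
Total tax = $0.59

$0.59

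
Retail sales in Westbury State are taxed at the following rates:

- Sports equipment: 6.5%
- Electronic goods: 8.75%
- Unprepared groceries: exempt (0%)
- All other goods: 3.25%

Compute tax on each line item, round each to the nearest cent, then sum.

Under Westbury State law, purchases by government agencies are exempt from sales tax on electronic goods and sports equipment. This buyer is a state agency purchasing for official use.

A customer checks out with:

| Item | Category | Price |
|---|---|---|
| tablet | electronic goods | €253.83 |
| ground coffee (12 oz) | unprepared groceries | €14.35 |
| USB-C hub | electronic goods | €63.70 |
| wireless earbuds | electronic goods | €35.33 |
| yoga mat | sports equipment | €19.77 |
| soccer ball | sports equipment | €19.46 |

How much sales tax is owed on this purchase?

Tablet €253.83: electronic goods, buyer-exempt → 0% → €0.00
Ground coffee (12 oz) €14.35: unprepared groceries → 0% → €0.00
USB-C hub €63.70: electronic goods, buyer-exempt → 0% → €0.00
Wireless earbuds €35.33: electronic goods, buyer-exempt → 0% → €0.00
Yoga mat €19.77: sports equipment, buyer-exempt → 0% → €0.00
Soccer ball €19.46: sports equipment, buyer-exempt → 0% → €0.00
Total tax = €0.00

€0.00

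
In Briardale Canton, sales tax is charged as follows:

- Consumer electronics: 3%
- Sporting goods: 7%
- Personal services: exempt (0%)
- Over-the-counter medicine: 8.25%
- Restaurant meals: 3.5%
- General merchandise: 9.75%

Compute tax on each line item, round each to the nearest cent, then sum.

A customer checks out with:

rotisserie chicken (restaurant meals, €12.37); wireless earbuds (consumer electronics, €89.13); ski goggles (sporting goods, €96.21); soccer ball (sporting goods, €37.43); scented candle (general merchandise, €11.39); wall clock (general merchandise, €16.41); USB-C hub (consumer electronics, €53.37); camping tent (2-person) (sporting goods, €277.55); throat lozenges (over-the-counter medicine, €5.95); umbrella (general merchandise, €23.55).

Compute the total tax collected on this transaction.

€38.98

Rotisserie chicken €12.37: restaurant meals → 3.5% → €0.43
Wireless earbuds €89.13: consumer electronics → 3% → €2.67
Ski goggles €96.21: sporting goods → 7% → €6.73
Soccer ball €37.43: sporting goods → 7% → €2.62
Scented candle €11.39: general merchandise → 9.75% → €1.11
Wall clock €16.41: general merchandise → 9.75% → €1.60
USB-C hub €53.37: consumer electronics → 3% → €1.60
Camping tent (2-person) €277.55: sporting goods → 7% → €19.43
Throat lozenges €5.95: over-the-counter medicine → 8.25% → €0.49
Umbrella €23.55: general merchandise → 9.75% → €2.30
Total tax = €0.43 + €2.67 + €6.73 + €2.62 + €1.11 + €1.60 + €1.60 + €19.43 + €0.49 + €2.30 = €38.98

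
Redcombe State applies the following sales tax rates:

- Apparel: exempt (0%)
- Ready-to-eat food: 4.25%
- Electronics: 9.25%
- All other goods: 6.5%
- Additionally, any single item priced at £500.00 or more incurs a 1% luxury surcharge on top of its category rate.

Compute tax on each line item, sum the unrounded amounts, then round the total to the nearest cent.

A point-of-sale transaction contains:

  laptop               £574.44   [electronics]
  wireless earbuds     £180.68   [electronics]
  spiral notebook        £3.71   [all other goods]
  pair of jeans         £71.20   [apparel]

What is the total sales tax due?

Laptop £574.44: electronics → 9.25% + 1% surcharge = 10.25% → £58.8801
Wireless earbuds £180.68: electronics → 9.25% → £16.7129
Spiral notebook £3.71: all other goods → 6.5% → £0.24115
Pair of jeans £71.20: apparel → 0% → £0.00
Unrounded tax sum = £75.83415 → £75.83

£75.83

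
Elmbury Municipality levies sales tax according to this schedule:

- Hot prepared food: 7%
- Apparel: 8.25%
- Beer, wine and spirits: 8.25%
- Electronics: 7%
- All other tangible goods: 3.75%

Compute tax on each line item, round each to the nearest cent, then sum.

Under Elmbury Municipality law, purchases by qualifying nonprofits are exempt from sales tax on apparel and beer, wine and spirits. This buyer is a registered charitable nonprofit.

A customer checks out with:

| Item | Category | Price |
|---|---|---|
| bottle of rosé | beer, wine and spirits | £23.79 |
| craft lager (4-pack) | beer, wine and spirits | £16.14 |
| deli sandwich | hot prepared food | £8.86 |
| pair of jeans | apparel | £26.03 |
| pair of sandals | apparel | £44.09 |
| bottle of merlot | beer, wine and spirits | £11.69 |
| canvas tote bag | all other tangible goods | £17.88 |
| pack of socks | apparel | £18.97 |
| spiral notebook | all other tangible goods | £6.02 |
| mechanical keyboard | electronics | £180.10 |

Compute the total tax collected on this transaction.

Bottle of rosé £23.79: beer, wine and spirits, buyer-exempt → 0% → £0.00
Craft lager (4-pack) £16.14: beer, wine and spirits, buyer-exempt → 0% → £0.00
Deli sandwich £8.86: hot prepared food → 7% → £0.62
Pair of jeans £26.03: apparel, buyer-exempt → 0% → £0.00
Pair of sandals £44.09: apparel, buyer-exempt → 0% → £0.00
Bottle of merlot £11.69: beer, wine and spirits, buyer-exempt → 0% → £0.00
Canvas tote bag £17.88: all other tangible goods → 3.75% → £0.67
Pack of socks £18.97: apparel, buyer-exempt → 0% → £0.00
Spiral notebook £6.02: all other tangible goods → 3.75% → £0.23
Mechanical keyboard £180.10: electronics → 7% → £12.61
Total tax = £0.62 + £0.67 + £0.23 + £12.61 = £14.13

£14.13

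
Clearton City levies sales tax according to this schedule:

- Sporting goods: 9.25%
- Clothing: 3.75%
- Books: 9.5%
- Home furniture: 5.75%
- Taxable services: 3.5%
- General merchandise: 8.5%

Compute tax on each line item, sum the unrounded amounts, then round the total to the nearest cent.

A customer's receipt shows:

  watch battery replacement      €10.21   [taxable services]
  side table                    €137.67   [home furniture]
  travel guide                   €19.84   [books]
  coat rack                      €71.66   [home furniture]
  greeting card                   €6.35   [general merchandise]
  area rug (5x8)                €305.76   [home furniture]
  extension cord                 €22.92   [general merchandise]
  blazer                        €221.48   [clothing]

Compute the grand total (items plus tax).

Watch battery replacement €10.21: taxable services → 3.5% → €0.35735
Side table €137.67: home furniture → 5.75% → €7.916025
Travel guide €19.84: books → 9.5% → €1.8848
Coat rack €71.66: home furniture → 5.75% → €4.12045
Greeting card €6.35: general merchandise → 8.5% → €0.53975
Area rug (5x8) €305.76: home furniture → 5.75% → €17.5812
Extension cord €22.92: general merchandise → 8.5% → €1.9482
Blazer €221.48: clothing → 3.75% → €8.3055
Subtotal = €795.89; unrounded tax = €42.653275 → €42.65; total due = €838.54

€838.54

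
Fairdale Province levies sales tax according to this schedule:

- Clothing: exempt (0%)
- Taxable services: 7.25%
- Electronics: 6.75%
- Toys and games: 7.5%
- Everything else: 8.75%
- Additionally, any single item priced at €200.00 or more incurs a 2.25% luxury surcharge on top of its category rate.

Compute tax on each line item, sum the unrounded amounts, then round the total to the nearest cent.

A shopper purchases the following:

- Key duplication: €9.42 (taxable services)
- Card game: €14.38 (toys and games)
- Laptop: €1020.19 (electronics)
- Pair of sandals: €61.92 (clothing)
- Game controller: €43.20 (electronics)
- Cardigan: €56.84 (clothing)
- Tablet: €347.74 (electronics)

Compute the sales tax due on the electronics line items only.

€126.03

Laptop €1020.19: electronics → 6.75% + 2.25% surcharge = 9% → €91.8171
Game controller €43.20: electronics → 6.75% → €2.916
Tablet €347.74: electronics → 6.75% + 2.25% surcharge = 9% → €31.2966
Tax on electronics: unrounded sum = €126.0297 → €126.03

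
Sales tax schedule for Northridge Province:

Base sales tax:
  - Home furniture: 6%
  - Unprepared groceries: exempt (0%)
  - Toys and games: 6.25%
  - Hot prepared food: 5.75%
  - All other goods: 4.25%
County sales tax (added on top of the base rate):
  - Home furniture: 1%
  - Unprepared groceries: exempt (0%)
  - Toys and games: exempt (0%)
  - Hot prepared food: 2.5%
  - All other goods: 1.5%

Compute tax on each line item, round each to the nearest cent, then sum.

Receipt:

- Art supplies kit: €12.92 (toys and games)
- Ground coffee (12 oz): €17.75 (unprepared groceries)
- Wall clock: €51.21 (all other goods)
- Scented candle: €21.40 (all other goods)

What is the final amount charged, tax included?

€108.26

Art supplies kit €12.92: toys and games → 6.25% + 0% county = 6.25% → €0.81
Ground coffee (12 oz) €17.75: unprepared groceries → 0% + 0% county = 0% → €0.00
Wall clock €51.21: all other goods → 4.25% + 1.5% county = 5.75% → €2.94
Scented candle €21.40: all other goods → 4.25% + 1.5% county = 5.75% → €1.23
Subtotal = €103.28; tax = €4.98; total due = €108.26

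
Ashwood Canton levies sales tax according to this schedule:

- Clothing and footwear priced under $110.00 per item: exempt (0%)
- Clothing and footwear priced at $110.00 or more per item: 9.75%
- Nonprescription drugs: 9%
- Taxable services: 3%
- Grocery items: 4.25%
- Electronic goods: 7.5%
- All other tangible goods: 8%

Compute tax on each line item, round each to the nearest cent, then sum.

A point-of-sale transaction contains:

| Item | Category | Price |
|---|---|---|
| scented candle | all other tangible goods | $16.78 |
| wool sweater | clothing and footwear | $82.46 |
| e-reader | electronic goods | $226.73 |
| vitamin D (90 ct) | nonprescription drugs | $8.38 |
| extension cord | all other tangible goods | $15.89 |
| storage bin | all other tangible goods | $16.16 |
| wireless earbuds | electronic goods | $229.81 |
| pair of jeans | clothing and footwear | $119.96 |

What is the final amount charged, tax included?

Scented candle $16.78: all other tangible goods → 8% → $1.34
Wool sweater $82.46: clothing and footwear, under $110.00 → 0% → $0.00
E-reader $226.73: electronic goods → 7.5% → $17.00
Vitamin D (90 ct) $8.38: nonprescription drugs → 9% → $0.75
Extension cord $15.89: all other tangible goods → 8% → $1.27
Storage bin $16.16: all other tangible goods → 8% → $1.29
Wireless earbuds $229.81: electronic goods → 7.5% → $17.24
Pair of jeans $119.96: clothing and footwear, $110.00 or more → 9.75% → $11.70
Subtotal = $716.17; tax = $50.59; total due = $766.76

$766.76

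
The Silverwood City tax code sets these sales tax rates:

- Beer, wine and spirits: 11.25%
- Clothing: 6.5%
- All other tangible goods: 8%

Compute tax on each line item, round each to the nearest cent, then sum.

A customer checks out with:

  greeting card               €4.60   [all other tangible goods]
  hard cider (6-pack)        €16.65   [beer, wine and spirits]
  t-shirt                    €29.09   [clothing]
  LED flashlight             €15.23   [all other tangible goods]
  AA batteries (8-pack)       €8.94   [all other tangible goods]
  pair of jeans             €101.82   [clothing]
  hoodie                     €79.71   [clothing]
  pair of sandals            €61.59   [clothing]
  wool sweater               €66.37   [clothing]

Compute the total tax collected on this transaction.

€26.18

Greeting card €4.60: all other tangible goods → 8% → €0.37
Hard cider (6-pack) €16.65: beer, wine and spirits → 11.25% → €1.87
T-shirt €29.09: clothing → 6.5% → €1.89
LED flashlight €15.23: all other tangible goods → 8% → €1.22
AA batteries (8-pack) €8.94: all other tangible goods → 8% → €0.72
Pair of jeans €101.82: clothing → 6.5% → €6.62
Hoodie €79.71: clothing → 6.5% → €5.18
Pair of sandals €61.59: clothing → 6.5% → €4.00
Wool sweater €66.37: clothing → 6.5% → €4.31
Total tax = €0.37 + €1.87 + €1.89 + €1.22 + €0.72 + €6.62 + €5.18 + €4.00 + €4.31 = €26.18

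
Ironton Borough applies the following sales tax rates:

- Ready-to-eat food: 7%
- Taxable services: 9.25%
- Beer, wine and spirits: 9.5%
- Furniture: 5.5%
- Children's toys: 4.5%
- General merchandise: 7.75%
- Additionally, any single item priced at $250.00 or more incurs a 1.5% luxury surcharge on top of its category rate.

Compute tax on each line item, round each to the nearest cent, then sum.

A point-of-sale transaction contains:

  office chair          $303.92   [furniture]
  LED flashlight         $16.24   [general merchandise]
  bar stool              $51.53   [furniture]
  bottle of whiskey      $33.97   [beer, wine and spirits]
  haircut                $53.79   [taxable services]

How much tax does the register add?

Office chair $303.92: furniture → 5.5% + 1.5% surcharge = 7% → $21.27
LED flashlight $16.24: general merchandise → 7.75% → $1.26
Bar stool $51.53: furniture → 5.5% → $2.83
Bottle of whiskey $33.97: beer, wine and spirits → 9.5% → $3.23
Haircut $53.79: taxable services → 9.25% → $4.98
Total tax = $21.27 + $1.26 + $2.83 + $3.23 + $4.98 = $33.57

$33.57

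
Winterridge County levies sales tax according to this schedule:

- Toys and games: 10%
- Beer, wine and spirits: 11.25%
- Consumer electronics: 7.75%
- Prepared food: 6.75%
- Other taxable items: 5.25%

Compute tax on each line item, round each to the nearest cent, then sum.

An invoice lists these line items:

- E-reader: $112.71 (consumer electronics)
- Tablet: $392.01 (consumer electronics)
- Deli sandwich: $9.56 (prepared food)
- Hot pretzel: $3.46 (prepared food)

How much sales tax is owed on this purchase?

E-reader $112.71: consumer electronics → 7.75% → $8.74
Tablet $392.01: consumer electronics → 7.75% → $30.38
Deli sandwich $9.56: prepared food → 6.75% → $0.65
Hot pretzel $3.46: prepared food → 6.75% → $0.23
Total tax = $8.74 + $30.38 + $0.65 + $0.23 = $40.00

$40.00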